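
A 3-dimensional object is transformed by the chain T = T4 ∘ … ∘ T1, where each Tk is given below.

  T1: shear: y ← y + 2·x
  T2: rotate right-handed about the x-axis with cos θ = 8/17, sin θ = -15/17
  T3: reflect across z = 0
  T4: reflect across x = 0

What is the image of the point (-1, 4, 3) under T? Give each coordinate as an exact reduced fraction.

T(p) = (1, 61/17, 6/17)

T1 shear: y ← y + 2·x: (-1, 4, 3) → (-1, 2, 3)
T2 rotate right-handed about the x-axis with cos θ = 8/17, sin θ = -15/17: (-1, 2, 3) → (-1, 61/17, -6/17)
T3 reflect across z = 0: (-1, 61/17, -6/17) → (-1, 61/17, 6/17)
T4 reflect across x = 0: (-1, 61/17, 6/17) → (1, 61/17, 6/17)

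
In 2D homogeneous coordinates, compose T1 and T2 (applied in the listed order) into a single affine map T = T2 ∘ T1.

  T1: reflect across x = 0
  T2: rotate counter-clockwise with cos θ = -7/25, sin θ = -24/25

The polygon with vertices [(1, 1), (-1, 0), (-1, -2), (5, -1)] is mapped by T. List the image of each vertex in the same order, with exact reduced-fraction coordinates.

T1 reflect across x = 0: (1, 1) → (-1, 1); (-1, 0) → (1, 0); (-1, -2) → (1, -2); (5, -1) → (-5, -1)
T2 rotate counter-clockwise with cos θ = -7/25, sin θ = -24/25: (-1, 1) → (31/25, 17/25); (1, 0) → (-7/25, -24/25); (1, -2) → (-11/5, -2/5); (-5, -1) → (11/25, 127/25)

image vertices: (31/25, 17/25), (-7/25, -24/25), (-11/5, -2/5), (11/25, 127/25)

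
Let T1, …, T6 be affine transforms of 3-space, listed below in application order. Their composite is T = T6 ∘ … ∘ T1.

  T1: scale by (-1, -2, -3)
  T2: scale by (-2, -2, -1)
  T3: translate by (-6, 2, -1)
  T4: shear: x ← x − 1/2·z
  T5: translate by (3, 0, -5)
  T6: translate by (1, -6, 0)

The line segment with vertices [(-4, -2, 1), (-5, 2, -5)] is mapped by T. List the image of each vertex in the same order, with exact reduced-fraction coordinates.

image vertices: (-11, -12, -3), (-4, 4, -21)

T1 scale by (-1, -2, -3): (-4, -2, 1) → (4, 4, -3); (-5, 2, -5) → (5, -4, 15)
T2 scale by (-2, -2, -1): (4, 4, -3) → (-8, -8, 3); (5, -4, 15) → (-10, 8, -15)
T3 translate by (-6, 2, -1): (-8, -8, 3) → (-14, -6, 2); (-10, 8, -15) → (-16, 10, -16)
T4 shear: x ← x − 1/2·z: (-14, -6, 2) → (-15, -6, 2); (-16, 10, -16) → (-8, 10, -16)
T5 translate by (3, 0, -5): (-15, -6, 2) → (-12, -6, -3); (-8, 10, -16) → (-5, 10, -21)
T6 translate by (1, -6, 0): (-12, -6, -3) → (-11, -12, -3); (-5, 10, -21) → (-4, 4, -21)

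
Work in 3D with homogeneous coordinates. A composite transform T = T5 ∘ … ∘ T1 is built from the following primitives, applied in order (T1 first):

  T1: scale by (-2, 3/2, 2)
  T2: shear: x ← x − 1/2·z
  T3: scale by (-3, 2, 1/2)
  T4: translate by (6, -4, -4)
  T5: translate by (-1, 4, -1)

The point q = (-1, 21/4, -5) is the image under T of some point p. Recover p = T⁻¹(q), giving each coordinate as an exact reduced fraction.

p = (-1, 7/4, 0)

T1 = [-2 0 0 0; 0 3/2 0 0; 0 0 2 0; 0 0 0 1]
T2·T1 = [-2 0 -1 0; 0 3/2 0 0; 0 0 2 0; 0 0 0 1]
T3·…·T1 = [6 0 3 0; 0 3 0 0; 0 0 1 0; 0 0 0 1]
T4·…·T1 = [6 0 3 6; 0 3 0 -4; 0 0 1 -4; 0 0 0 1]
T5·…·T1 = [6 0 3 5; 0 3 0 0; 0 0 1 -5; 0 0 0 1]
det M = 18; M⁻¹ = [1/6 0 -1/2 -10/3; 0 1/3 0 0; 0 0 1 5; 0 0 0 1]
M⁻¹ · (-1, 21/4, -5)ᵀ = (-1, 7/4, 0)ᵀ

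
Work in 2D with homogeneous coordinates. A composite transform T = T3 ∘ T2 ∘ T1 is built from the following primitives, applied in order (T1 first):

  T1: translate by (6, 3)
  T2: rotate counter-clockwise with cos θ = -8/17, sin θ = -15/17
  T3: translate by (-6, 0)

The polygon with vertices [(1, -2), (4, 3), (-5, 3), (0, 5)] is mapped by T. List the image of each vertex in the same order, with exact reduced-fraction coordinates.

image vertices: (-143/17, -113/17), (-92/17, -198/17), (-20/17, -63/17), (-30/17, -154/17)

T1 translate by (6, 3): (1, -2) → (7, 1); (4, 3) → (10, 6); (-5, 3) → (1, 6); (0, 5) → (6, 8)
T2 rotate counter-clockwise with cos θ = -8/17, sin θ = -15/17: (7, 1) → (-41/17, -113/17); (10, 6) → (10/17, -198/17); (1, 6) → (82/17, -63/17); (6, 8) → (72/17, -154/17)
T3 translate by (-6, 0): (-41/17, -113/17) → (-143/17, -113/17); (10/17, -198/17) → (-92/17, -198/17); (82/17, -63/17) → (-20/17, -63/17); (72/17, -154/17) → (-30/17, -154/17)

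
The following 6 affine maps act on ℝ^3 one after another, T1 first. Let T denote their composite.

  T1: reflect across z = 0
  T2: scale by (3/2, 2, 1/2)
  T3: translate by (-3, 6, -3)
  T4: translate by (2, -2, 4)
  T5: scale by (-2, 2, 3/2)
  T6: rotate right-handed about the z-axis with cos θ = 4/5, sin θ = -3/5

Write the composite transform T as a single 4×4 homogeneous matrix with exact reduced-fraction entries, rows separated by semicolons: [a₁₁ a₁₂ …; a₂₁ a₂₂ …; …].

T1 = [1 0 0 0; 0 1 0 0; 0 0 -1 0; 0 0 0 1]
T2·T1 = [3/2 0 0 0; 0 2 0 0; 0 0 -1/2 0; 0 0 0 1]
T3·…·T1 = [3/2 0 0 -3; 0 2 0 6; 0 0 -1/2 -3; 0 0 0 1]
T4·…·T1 = [3/2 0 0 -1; 0 2 0 4; 0 0 -1/2 1; 0 0 0 1]
T5·…·T1 = [-3 0 0 2; 0 4 0 8; 0 0 -3/4 3/2; 0 0 0 1]
T6·…·T1 = [-12/5 12/5 0 32/5; 9/5 16/5 0 26/5; 0 0 -3/4 3/2; 0 0 0 1]

T = [-12/5 12/5 0 32/5; 9/5 16/5 0 26/5; 0 0 -3/4 3/2; 0 0 0 1]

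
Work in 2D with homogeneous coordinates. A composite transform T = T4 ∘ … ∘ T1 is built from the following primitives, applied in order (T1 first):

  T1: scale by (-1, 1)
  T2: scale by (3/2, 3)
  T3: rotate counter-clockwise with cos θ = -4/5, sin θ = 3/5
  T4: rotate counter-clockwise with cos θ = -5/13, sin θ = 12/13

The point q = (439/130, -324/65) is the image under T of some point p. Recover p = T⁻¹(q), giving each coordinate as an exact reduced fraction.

p = (-8/3, 3/2)

T1 = [-1 0 0; 0 1 0; 0 0 1]
T2·T1 = [-3/2 0 0; 0 3 0; 0 0 1]
T3·…·T1 = [6/5 -9/5 0; -9/10 -12/5 0; 0 0 1]
T4·…·T1 = [24/65 189/65 0; 189/130 -48/65 0; 0 0 1]
det M = -9/2; M⁻¹ = [32/195 42/65 0; 21/65 -16/195 0; 0 0 1]
M⁻¹ · (439/130, -324/65)ᵀ = (-8/3, 3/2)ᵀ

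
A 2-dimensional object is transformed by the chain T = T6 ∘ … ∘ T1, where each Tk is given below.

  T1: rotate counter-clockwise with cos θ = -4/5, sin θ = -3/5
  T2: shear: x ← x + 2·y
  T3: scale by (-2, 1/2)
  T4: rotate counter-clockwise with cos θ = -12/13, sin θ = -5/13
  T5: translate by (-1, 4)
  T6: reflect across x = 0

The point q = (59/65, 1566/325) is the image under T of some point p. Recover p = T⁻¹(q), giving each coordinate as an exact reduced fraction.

p = (-8/5, 3)

T1 = [-4/5 3/5 0; -3/5 -4/5 0; 0 0 1]
T2·T1 = [-2 -1 0; -3/5 -4/5 0; 0 0 1]
T3·…·T1 = [4 2 0; -3/10 -2/5 0; 0 0 1]
T4·…·T1 = [-99/26 -2 0; -82/65 -2/5 0; 0 0 1]
T5·…·T1 = [-99/26 -2 -1; -82/65 -2/5 4; 0 0 1]
T6·…·T1 = [99/26 2 1; -82/65 -2/5 4; 0 0 1]
det M = 1; M⁻¹ = [-2/5 -2 42/5; 82/65 99/26 -1072/65; 0 0 1]
M⁻¹ · (59/65, 1566/325)ᵀ = (-8/5, 3)ᵀ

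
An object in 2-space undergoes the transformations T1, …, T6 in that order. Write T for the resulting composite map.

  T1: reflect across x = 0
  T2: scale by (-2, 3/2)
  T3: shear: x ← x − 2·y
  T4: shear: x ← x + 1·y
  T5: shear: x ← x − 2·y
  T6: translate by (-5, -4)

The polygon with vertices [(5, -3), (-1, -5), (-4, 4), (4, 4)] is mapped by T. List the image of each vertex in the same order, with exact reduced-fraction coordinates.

T1 reflect across x = 0: (5, -3) → (-5, -3); (-1, -5) → (1, -5); (-4, 4) → (4, 4); (4, 4) → (-4, 4)
T2 scale by (-2, 3/2): (-5, -3) → (10, -9/2); (1, -5) → (-2, -15/2); (4, 4) → (-8, 6); (-4, 4) → (8, 6)
T3 shear: x ← x − 2·y: (10, -9/2) → (19, -9/2); (-2, -15/2) → (13, -15/2); (-8, 6) → (-20, 6); (8, 6) → (-4, 6)
T4 shear: x ← x + 1·y: (19, -9/2) → (29/2, -9/2); (13, -15/2) → (11/2, -15/2); (-20, 6) → (-14, 6); (-4, 6) → (2, 6)
T5 shear: x ← x − 2·y: (29/2, -9/2) → (47/2, -9/2); (11/2, -15/2) → (41/2, -15/2); (-14, 6) → (-26, 6); (2, 6) → (-10, 6)
T6 translate by (-5, -4): (47/2, -9/2) → (37/2, -17/2); (41/2, -15/2) → (31/2, -23/2); (-26, 6) → (-31, 2); (-10, 6) → (-15, 2)

image vertices: (37/2, -17/2), (31/2, -23/2), (-31, 2), (-15, 2)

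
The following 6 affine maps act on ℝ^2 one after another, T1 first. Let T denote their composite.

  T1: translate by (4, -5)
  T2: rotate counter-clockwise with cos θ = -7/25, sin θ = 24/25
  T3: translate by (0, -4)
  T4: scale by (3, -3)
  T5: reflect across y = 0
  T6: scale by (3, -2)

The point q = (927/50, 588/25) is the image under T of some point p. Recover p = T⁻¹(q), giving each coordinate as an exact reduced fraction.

T1 = [1 0 4; 0 1 -5; 0 0 1]
T2·T1 = [-7/25 -24/25 92/25; 24/25 -7/25 131/25; 0 0 1]
T3·…·T1 = [-7/25 -24/25 92/25; 24/25 -7/25 31/25; 0 0 1]
T4·…·T1 = [-21/25 -72/25 276/25; -72/25 21/25 -93/25; 0 0 1]
T5·…·T1 = [-21/25 -72/25 276/25; 72/25 -21/25 93/25; 0 0 1]
T6·…·T1 = [-63/25 -216/25 828/25; -144/25 42/25 -186/25; 0 0 1]
det M = -54; M⁻¹ = [-7/225 -4/25 -4/25; -8/75 7/150 97/25; 0 0 1]
M⁻¹ · (927/50, 588/25)ᵀ = (-9/2, 3)ᵀ

p = (-9/2, 3)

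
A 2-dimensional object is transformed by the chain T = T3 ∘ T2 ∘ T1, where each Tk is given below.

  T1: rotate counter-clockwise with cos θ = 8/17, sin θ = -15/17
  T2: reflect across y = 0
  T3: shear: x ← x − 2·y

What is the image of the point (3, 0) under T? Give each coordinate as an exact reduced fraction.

T1 rotate counter-clockwise with cos θ = 8/17, sin θ = -15/17: (3, 0) → (24/17, -45/17)
T2 reflect across y = 0: (24/17, -45/17) → (24/17, 45/17)
T3 shear: x ← x − 2·y: (24/17, 45/17) → (-66/17, 45/17)

T(p) = (-66/17, 45/17)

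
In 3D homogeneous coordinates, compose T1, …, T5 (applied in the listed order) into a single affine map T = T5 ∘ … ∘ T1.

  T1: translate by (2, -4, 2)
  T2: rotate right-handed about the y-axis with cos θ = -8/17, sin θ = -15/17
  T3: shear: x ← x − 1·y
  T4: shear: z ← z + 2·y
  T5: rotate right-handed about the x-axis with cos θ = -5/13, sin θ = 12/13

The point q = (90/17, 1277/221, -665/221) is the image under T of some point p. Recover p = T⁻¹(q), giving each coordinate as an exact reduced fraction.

T1 = [1 0 0 2; 0 1 0 -4; 0 0 1 2; 0 0 0 1]
T2·T1 = [-8/17 0 -15/17 -46/17; 0 1 0 -4; 15/17 0 -8/17 14/17; 0 0 0 1]
T3·…·T1 = [-8/17 -1 -15/17 22/17; 0 1 0 -4; 15/17 0 -8/17 14/17; 0 0 0 1]
T4·…·T1 = [-8/17 -1 -15/17 22/17; 0 1 0 -4; 15/17 2 -8/17 -122/17; 0 0 0 1]
T5·…·T1 = [-8/17 -1 -15/17 22/17; -180/221 -29/13 96/221 1804/221; -75/221 2/13 40/221 -206/221; 0 0 0 1]
det M = 1; M⁻¹ = [-8/17 10/221 -531/221 -2; 0 -5/13 12/13 4; -15/17 7/17 4/17 -2; 0 0 0 1]
M⁻¹ · (90/17, 1277/221, -665/221)ᵀ = (3, -1, -5)ᵀ

p = (3, -1, -5)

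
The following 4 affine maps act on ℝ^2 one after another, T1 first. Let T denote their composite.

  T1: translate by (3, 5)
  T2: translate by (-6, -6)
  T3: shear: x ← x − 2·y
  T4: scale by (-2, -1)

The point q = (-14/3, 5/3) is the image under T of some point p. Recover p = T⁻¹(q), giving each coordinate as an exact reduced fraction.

p = (2, -2/3)

T1 = [1 0 3; 0 1 5; 0 0 1]
T2·T1 = [1 0 -3; 0 1 -1; 0 0 1]
T3·…·T1 = [1 -2 -1; 0 1 -1; 0 0 1]
T4·…·T1 = [-2 4 2; 0 -1 1; 0 0 1]
det M = 2; M⁻¹ = [-1/2 -2 3; 0 -1 1; 0 0 1]
M⁻¹ · (-14/3, 5/3)ᵀ = (2, -2/3)ᵀ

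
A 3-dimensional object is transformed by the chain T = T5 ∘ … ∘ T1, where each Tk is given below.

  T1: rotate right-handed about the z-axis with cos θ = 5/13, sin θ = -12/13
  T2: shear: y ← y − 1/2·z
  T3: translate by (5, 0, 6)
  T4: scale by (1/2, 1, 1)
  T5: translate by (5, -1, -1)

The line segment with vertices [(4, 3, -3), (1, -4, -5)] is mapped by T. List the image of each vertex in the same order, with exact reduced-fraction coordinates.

image vertices: (251/26, -53/26, 2), (76/13, -25/26, 0)

T1 rotate right-handed about the z-axis with cos θ = 5/13, sin θ = -12/13: (4, 3, -3) → (56/13, -33/13, -3); (1, -4, -5) → (-43/13, -32/13, -5)
T2 shear: y ← y − 1/2·z: (56/13, -33/13, -3) → (56/13, -27/26, -3); (-43/13, -32/13, -5) → (-43/13, 1/26, -5)
T3 translate by (5, 0, 6): (56/13, -27/26, -3) → (121/13, -27/26, 3); (-43/13, 1/26, -5) → (22/13, 1/26, 1)
T4 scale by (1/2, 1, 1): (121/13, -27/26, 3) → (121/26, -27/26, 3); (22/13, 1/26, 1) → (11/13, 1/26, 1)
T5 translate by (5, -1, -1): (121/26, -27/26, 3) → (251/26, -53/26, 2); (11/13, 1/26, 1) → (76/13, -25/26, 0)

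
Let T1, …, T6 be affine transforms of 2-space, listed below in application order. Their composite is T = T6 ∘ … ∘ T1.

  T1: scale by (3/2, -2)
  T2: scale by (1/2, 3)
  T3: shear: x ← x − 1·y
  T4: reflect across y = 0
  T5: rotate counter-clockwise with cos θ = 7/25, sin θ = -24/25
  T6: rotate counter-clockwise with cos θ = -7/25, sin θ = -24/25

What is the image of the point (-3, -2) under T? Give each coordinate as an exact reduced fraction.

T1 scale by (3/2, -2): (-3, -2) → (-9/2, 4)
T2 scale by (1/2, 3): (-9/2, 4) → (-9/4, 12)
T3 shear: x ← x − 1·y: (-9/4, 12) → (-57/4, 12)
T4 reflect across y = 0: (-57/4, 12) → (-57/4, -12)
T5 rotate counter-clockwise with cos θ = 7/25, sin θ = -24/25: (-57/4, -12) → (-1551/100, 258/25)
T6 rotate counter-clockwise with cos θ = -7/25, sin θ = -24/25: (-1551/100, 258/25) → (57/4, 12)

T(p) = (57/4, 12)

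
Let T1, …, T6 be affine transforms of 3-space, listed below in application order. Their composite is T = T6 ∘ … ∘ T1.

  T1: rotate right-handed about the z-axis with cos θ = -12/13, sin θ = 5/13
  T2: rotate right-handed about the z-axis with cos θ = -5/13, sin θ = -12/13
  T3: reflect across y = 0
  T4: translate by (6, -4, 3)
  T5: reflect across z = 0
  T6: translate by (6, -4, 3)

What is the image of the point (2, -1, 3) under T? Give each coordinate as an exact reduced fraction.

T(p) = (2387/169, -1470/169, -3)

T1 rotate right-handed about the z-axis with cos θ = -12/13, sin θ = 5/13: (2, -1, 3) → (-19/13, 22/13, 3)
T2 rotate right-handed about the z-axis with cos θ = -5/13, sin θ = -12/13: (-19/13, 22/13, 3) → (359/169, 118/169, 3)
T3 reflect across y = 0: (359/169, 118/169, 3) → (359/169, -118/169, 3)
T4 translate by (6, -4, 3): (359/169, -118/169, 3) → (1373/169, -794/169, 6)
T5 reflect across z = 0: (1373/169, -794/169, 6) → (1373/169, -794/169, -6)
T6 translate by (6, -4, 3): (1373/169, -794/169, -6) → (2387/169, -1470/169, -3)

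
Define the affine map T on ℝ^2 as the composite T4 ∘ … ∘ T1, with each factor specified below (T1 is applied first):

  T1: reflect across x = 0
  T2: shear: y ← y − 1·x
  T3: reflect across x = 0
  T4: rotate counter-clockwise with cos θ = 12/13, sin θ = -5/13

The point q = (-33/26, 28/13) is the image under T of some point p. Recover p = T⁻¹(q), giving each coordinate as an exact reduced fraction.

p = (-2, 7/2)

T1 = [-1 0 0; 0 1 0; 0 0 1]
T2·T1 = [-1 0 0; 1 1 0; 0 0 1]
T3·…·T1 = [1 0 0; 1 1 0; 0 0 1]
T4·…·T1 = [17/13 5/13 0; 7/13 12/13 0; 0 0 1]
det M = 1; M⁻¹ = [12/13 -5/13 0; -7/13 17/13 0; 0 0 1]
M⁻¹ · (-33/26, 28/13)ᵀ = (-2, 7/2)ᵀ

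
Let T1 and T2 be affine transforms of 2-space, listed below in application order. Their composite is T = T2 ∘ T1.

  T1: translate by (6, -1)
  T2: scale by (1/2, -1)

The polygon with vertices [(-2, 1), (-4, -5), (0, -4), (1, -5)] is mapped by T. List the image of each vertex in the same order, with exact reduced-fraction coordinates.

T1 translate by (6, -1): (-2, 1) → (4, 0); (-4, -5) → (2, -6); (0, -4) → (6, -5); (1, -5) → (7, -6)
T2 scale by (1/2, -1): (4, 0) → (2, 0); (2, -6) → (1, 6); (6, -5) → (3, 5); (7, -6) → (7/2, 6)

image vertices: (2, 0), (1, 6), (3, 5), (7/2, 6)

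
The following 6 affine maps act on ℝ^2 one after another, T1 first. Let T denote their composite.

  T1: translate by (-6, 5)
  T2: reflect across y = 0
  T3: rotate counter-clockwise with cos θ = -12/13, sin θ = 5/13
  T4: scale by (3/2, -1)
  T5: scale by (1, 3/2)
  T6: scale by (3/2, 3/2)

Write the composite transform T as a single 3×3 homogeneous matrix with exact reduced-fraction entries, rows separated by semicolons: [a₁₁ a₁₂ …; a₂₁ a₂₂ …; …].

T1 = [1 0 -6; 0 1 5; 0 0 1]
T2·T1 = [1 0 -6; 0 -1 -5; 0 0 1]
T3·…·T1 = [-12/13 5/13 97/13; 5/13 12/13 30/13; 0 0 1]
T4·…·T1 = [-18/13 15/26 291/26; -5/13 -12/13 -30/13; 0 0 1]
T5·…·T1 = [-18/13 15/26 291/26; -15/26 -18/13 -45/13; 0 0 1]
T6·…·T1 = [-27/13 45/52 873/52; -45/52 -27/13 -135/26; 0 0 1]

T = [-27/13 45/52 873/52; -45/52 -27/13 -135/26; 0 0 1]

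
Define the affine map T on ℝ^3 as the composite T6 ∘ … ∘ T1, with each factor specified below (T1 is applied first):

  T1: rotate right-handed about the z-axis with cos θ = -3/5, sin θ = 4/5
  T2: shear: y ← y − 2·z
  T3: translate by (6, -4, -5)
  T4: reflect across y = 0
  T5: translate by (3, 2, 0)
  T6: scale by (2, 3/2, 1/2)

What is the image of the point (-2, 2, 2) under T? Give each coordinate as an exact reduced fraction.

T(p) = (86/5, 96/5, -3/2)

T1 rotate right-handed about the z-axis with cos θ = -3/5, sin θ = 4/5: (-2, 2, 2) → (-2/5, -14/5, 2)
T2 shear: y ← y − 2·z: (-2/5, -14/5, 2) → (-2/5, -34/5, 2)
T3 translate by (6, -4, -5): (-2/5, -34/5, 2) → (28/5, -54/5, -3)
T4 reflect across y = 0: (28/5, -54/5, -3) → (28/5, 54/5, -3)
T5 translate by (3, 2, 0): (28/5, 54/5, -3) → (43/5, 64/5, -3)
T6 scale by (2, 3/2, 1/2): (43/5, 64/5, -3) → (86/5, 96/5, -3/2)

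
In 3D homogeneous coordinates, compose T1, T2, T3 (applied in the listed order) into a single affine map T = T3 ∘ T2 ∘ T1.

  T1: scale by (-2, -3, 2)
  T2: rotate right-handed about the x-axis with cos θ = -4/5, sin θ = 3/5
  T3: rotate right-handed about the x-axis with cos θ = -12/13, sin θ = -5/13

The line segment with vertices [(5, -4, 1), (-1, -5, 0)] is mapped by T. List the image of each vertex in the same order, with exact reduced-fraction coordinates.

T1 scale by (-2, -3, 2): (5, -4, 1) → (-10, 12, 2); (-1, -5, 0) → (2, 15, 0)
T2 rotate right-handed about the x-axis with cos θ = -4/5, sin θ = 3/5: (-10, 12, 2) → (-10, -54/5, 28/5); (2, 15, 0) → (2, -12, 9)
T3 rotate right-handed about the x-axis with cos θ = -12/13, sin θ = -5/13: (-10, -54/5, 28/5) → (-10, 788/65, -66/65); (2, -12, 9) → (2, 189/13, -48/13)

image vertices: (-10, 788/65, -66/65), (2, 189/13, -48/13)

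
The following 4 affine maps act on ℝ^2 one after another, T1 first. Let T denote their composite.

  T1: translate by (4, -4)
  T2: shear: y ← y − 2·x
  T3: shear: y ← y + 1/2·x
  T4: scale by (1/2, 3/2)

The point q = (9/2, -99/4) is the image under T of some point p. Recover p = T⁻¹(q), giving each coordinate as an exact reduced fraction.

p = (5, 1)

T1 = [1 0 4; 0 1 -4; 0 0 1]
T2·T1 = [1 0 4; -2 1 -12; 0 0 1]
T3·…·T1 = [1 0 4; -3/2 1 -10; 0 0 1]
T4·…·T1 = [1/2 0 2; -9/4 3/2 -15; 0 0 1]
det M = 3/4; M⁻¹ = [2 0 -4; 3 2/3 4; 0 0 1]
M⁻¹ · (9/2, -99/4)ᵀ = (5, 1)ᵀ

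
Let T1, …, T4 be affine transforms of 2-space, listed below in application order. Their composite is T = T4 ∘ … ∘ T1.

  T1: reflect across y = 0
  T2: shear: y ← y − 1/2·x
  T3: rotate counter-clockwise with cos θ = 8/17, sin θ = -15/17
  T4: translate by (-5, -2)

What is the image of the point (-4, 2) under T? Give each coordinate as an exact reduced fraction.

T1 reflect across y = 0: (-4, 2) → (-4, -2)
T2 shear: y ← y − 1/2·x: (-4, -2) → (-4, 0)
T3 rotate counter-clockwise with cos θ = 8/17, sin θ = -15/17: (-4, 0) → (-32/17, 60/17)
T4 translate by (-5, -2): (-32/17, 60/17) → (-117/17, 26/17)

T(p) = (-117/17, 26/17)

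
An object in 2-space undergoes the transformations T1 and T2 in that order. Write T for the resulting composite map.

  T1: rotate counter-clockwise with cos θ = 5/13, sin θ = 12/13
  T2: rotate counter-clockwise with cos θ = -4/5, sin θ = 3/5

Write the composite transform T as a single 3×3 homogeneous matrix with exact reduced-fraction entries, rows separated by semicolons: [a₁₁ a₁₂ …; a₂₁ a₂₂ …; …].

T = [-56/65 33/65 0; -33/65 -56/65 0; 0 0 1]

T1 = [5/13 -12/13 0; 12/13 5/13 0; 0 0 1]
T2·T1 = [-56/65 33/65 0; -33/65 -56/65 0; 0 0 1]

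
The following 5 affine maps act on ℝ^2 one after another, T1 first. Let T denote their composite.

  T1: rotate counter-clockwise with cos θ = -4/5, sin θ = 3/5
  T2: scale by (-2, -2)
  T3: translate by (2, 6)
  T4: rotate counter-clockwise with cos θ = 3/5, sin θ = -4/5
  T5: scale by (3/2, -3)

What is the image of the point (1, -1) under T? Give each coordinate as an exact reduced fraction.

T(p) = (6, 0)

T1 rotate counter-clockwise with cos θ = -4/5, sin θ = 3/5: (1, -1) → (-1/5, 7/5)
T2 scale by (-2, -2): (-1/5, 7/5) → (2/5, -14/5)
T3 translate by (2, 6): (2/5, -14/5) → (12/5, 16/5)
T4 rotate counter-clockwise with cos θ = 3/5, sin θ = -4/5: (12/5, 16/5) → (4, 0)
T5 scale by (3/2, -3): (4, 0) → (6, 0)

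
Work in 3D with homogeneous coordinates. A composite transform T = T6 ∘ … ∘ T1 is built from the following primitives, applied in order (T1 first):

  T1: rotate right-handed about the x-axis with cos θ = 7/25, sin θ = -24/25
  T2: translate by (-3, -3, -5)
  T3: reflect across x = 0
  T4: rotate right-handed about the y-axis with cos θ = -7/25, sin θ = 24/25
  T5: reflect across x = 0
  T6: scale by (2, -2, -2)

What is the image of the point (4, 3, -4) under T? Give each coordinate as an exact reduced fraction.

T1 rotate right-handed about the x-axis with cos θ = 7/25, sin θ = -24/25: (4, 3, -4) → (4, -3, -4)
T2 translate by (-3, -3, -5): (4, -3, -4) → (1, -6, -9)
T3 reflect across x = 0: (1, -6, -9) → (-1, -6, -9)
T4 rotate right-handed about the y-axis with cos θ = -7/25, sin θ = 24/25: (-1, -6, -9) → (-209/25, -6, 87/25)
T5 reflect across x = 0: (-209/25, -6, 87/25) → (209/25, -6, 87/25)
T6 scale by (2, -2, -2): (209/25, -6, 87/25) → (418/25, 12, -174/25)

T(p) = (418/25, 12, -174/25)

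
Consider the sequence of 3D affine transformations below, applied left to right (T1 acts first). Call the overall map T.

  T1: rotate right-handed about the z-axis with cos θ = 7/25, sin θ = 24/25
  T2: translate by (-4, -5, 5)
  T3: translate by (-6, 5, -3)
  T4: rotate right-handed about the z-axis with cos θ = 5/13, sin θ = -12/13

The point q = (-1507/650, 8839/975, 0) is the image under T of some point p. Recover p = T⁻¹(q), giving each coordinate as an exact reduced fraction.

T1 = [7/25 -24/25 0 0; 24/25 7/25 0 0; 0 0 1 0; 0 0 0 1]
T2·T1 = [7/25 -24/25 0 -4; 24/25 7/25 0 -5; 0 0 1 5; 0 0 0 1]
T3·…·T1 = [7/25 -24/25 0 -10; 24/25 7/25 0 0; 0 0 1 2; 0 0 0 1]
T4·…·T1 = [323/325 -36/325 0 -50/13; 36/325 323/325 0 120/13; 0 0 1 2; 0 0 0 1]
det M = 1; M⁻¹ = [323/325 36/325 0 14/5; -36/325 323/325 0 -48/5; 0 0 1 -2; 0 0 0 1]
M⁻¹ · (-1507/650, 8839/975, 0)ᵀ = (3/2, -1/3, -2)ᵀ

p = (3/2, -1/3, -2)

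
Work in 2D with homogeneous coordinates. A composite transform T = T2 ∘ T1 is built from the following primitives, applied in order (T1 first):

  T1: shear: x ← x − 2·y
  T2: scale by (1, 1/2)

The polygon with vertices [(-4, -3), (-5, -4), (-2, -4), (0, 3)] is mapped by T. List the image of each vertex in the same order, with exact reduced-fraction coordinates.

image vertices: (2, -3/2), (3, -2), (6, -2), (-6, 3/2)

T1 shear: x ← x − 2·y: (-4, -3) → (2, -3); (-5, -4) → (3, -4); (-2, -4) → (6, -4); (0, 3) → (-6, 3)
T2 scale by (1, 1/2): (2, -3) → (2, -3/2); (3, -4) → (3, -2); (6, -4) → (6, -2); (-6, 3) → (-6, 3/2)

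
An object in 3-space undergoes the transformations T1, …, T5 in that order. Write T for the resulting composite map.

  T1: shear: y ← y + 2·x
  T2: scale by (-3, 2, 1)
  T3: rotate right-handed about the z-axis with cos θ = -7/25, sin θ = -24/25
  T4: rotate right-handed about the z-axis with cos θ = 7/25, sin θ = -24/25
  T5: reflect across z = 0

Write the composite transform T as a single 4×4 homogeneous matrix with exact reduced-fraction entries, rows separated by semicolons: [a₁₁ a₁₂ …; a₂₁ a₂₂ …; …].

T1 = [1 0 0 0; 2 1 0 0; 0 0 1 0; 0 0 0 1]
T2·T1 = [-3 0 0 0; 4 2 0 0; 0 0 1 0; 0 0 0 1]
T3·…·T1 = [117/25 48/25 0 0; 44/25 -14/25 0 0; 0 0 1 0; 0 0 0 1]
T4·…·T1 = [3 0 0 0; -4 -2 0 0; 0 0 1 0; 0 0 0 1]
T5·…·T1 = [3 0 0 0; -4 -2 0 0; 0 0 -1 0; 0 0 0 1]

T = [3 0 0 0; -4 -2 0 0; 0 0 -1 0; 0 0 0 1]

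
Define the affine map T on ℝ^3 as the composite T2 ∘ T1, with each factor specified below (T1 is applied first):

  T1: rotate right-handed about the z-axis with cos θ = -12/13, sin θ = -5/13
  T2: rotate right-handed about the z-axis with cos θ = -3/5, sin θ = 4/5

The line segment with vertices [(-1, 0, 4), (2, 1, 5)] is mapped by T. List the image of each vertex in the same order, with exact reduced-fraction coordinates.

T1 rotate right-handed about the z-axis with cos θ = -12/13, sin θ = -5/13: (-1, 0, 4) → (12/13, 5/13, 4); (2, 1, 5) → (-19/13, -22/13, 5)
T2 rotate right-handed about the z-axis with cos θ = -3/5, sin θ = 4/5: (12/13, 5/13, 4) → (-56/65, 33/65, 4); (-19/13, -22/13, 5) → (29/13, -2/13, 5)

image vertices: (-56/65, 33/65, 4), (29/13, -2/13, 5)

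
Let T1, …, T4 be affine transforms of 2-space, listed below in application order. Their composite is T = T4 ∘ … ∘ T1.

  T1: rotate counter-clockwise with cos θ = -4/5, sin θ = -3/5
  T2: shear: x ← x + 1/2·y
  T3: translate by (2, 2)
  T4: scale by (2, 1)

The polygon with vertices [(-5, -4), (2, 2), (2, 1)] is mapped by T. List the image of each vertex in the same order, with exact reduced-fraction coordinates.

image vertices: (67/5, 41/5), (2/5, -4/5), (0, 0)

T1 rotate counter-clockwise with cos θ = -4/5, sin θ = -3/5: (-5, -4) → (8/5, 31/5); (2, 2) → (-2/5, -14/5); (2, 1) → (-1, -2)
T2 shear: x ← x + 1/2·y: (8/5, 31/5) → (47/10, 31/5); (-2/5, -14/5) → (-9/5, -14/5); (-1, -2) → (-2, -2)
T3 translate by (2, 2): (47/10, 31/5) → (67/10, 41/5); (-9/5, -14/5) → (1/5, -4/5); (-2, -2) → (0, 0)
T4 scale by (2, 1): (67/10, 41/5) → (67/5, 41/5); (1/5, -4/5) → (2/5, -4/5); (0, 0) → (0, 0)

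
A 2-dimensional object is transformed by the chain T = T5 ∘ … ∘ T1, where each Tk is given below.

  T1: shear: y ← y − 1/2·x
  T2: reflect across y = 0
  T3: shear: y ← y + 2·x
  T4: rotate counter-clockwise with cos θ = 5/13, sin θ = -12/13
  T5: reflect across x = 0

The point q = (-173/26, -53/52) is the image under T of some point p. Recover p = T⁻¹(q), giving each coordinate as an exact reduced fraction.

p = (7/2, 3)

T1 = [1 0 0; -1/2 1 0; 0 0 1]
T2·T1 = [1 0 0; 1/2 -1 0; 0 0 1]
T3·…·T1 = [1 0 0; 5/2 -1 0; 0 0 1]
T4·…·T1 = [35/13 -12/13 0; 1/26 -5/13 0; 0 0 1]
T5·…·T1 = [-35/13 12/13 0; 1/26 -5/13 0; 0 0 1]
det M = 1; M⁻¹ = [-5/13 -12/13 0; -1/26 -35/13 0; 0 0 1]
M⁻¹ · (-173/26, -53/52)ᵀ = (7/2, 3)ᵀ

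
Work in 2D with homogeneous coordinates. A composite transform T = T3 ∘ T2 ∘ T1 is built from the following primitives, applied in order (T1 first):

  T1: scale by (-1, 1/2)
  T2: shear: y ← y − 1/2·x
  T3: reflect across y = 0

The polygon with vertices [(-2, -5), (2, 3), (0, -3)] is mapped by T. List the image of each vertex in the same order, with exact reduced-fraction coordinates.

image vertices: (2, 7/2), (-2, -5/2), (0, 3/2)

T1 scale by (-1, 1/2): (-2, -5) → (2, -5/2); (2, 3) → (-2, 3/2); (0, -3) → (0, -3/2)
T2 shear: y ← y − 1/2·x: (2, -5/2) → (2, -7/2); (-2, 3/2) → (-2, 5/2); (0, -3/2) → (0, -3/2)
T3 reflect across y = 0: (2, -7/2) → (2, 7/2); (-2, 5/2) → (-2, -5/2); (0, -3/2) → (0, 3/2)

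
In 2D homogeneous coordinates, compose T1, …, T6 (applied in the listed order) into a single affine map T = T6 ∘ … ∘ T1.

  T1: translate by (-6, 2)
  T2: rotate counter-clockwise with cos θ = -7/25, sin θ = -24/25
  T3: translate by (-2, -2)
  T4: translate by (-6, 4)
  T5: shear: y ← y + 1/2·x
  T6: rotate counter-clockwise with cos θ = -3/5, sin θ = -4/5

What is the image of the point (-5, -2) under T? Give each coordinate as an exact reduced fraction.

T(p) = (1379/125, -531/250)

T1 translate by (-6, 2): (-5, -2) → (-11, 0)
T2 rotate counter-clockwise with cos θ = -7/25, sin θ = -24/25: (-11, 0) → (77/25, 264/25)
T3 translate by (-2, -2): (77/25, 264/25) → (27/25, 214/25)
T4 translate by (-6, 4): (27/25, 214/25) → (-123/25, 314/25)
T5 shear: y ← y + 1/2·x: (-123/25, 314/25) → (-123/25, 101/10)
T6 rotate counter-clockwise with cos θ = -3/5, sin θ = -4/5: (-123/25, 101/10) → (1379/125, -531/250)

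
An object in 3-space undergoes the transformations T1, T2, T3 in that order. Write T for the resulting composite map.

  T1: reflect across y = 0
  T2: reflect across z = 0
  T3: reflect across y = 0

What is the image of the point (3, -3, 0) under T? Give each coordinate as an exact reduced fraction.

T1 reflect across y = 0: (3, -3, 0) → (3, 3, 0)
T2 reflect across z = 0: (3, 3, 0) → (3, 3, 0)
T3 reflect across y = 0: (3, 3, 0) → (3, -3, 0)

T(p) = (3, -3, 0)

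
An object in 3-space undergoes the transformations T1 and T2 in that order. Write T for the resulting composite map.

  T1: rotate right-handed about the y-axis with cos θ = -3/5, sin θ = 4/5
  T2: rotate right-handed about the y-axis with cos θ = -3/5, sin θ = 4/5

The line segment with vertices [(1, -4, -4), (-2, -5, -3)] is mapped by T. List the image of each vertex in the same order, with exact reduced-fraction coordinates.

image vertices: (89/25, -4, 52/25), (86/25, -5, -27/25)

T1 rotate right-handed about the y-axis with cos θ = -3/5, sin θ = 4/5: (1, -4, -4) → (-19/5, -4, 8/5); (-2, -5, -3) → (-6/5, -5, 17/5)
T2 rotate right-handed about the y-axis with cos θ = -3/5, sin θ = 4/5: (-19/5, -4, 8/5) → (89/25, -4, 52/25); (-6/5, -5, 17/5) → (86/25, -5, -27/25)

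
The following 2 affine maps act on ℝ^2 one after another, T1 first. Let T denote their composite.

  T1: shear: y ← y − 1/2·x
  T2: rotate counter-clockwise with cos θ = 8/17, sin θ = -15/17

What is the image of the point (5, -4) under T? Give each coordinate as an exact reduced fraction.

T1 shear: y ← y − 1/2·x: (5, -4) → (5, -13/2)
T2 rotate counter-clockwise with cos θ = 8/17, sin θ = -15/17: (5, -13/2) → (-115/34, -127/17)

T(p) = (-115/34, -127/17)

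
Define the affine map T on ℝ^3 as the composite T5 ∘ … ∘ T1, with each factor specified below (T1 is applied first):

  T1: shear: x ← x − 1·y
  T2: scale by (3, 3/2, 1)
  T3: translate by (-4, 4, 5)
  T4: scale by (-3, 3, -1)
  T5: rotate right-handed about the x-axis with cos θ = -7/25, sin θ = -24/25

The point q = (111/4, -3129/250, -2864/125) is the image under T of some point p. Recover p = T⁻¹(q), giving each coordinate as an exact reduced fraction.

p = (5/4, 3, 3/5)

T1 = [1 -1 0 0; 0 1 0 0; 0 0 1 0; 0 0 0 1]
T2·T1 = [3 -3 0 0; 0 3/2 0 0; 0 0 1 0; 0 0 0 1]
T3·…·T1 = [3 -3 0 -4; 0 3/2 0 4; 0 0 1 5; 0 0 0 1]
T4·…·T1 = [-9 9 0 12; 0 9/2 0 12; 0 0 -1 -5; 0 0 0 1]
T5·…·T1 = [-9 9 0 12; 0 -63/50 -24/25 -204/25; 0 -108/25 7/25 -253/25; 0 0 0 1]
det M = 81/2; M⁻¹ = [-1/9 -14/225 -16/75 -4/3; 0 -14/225 -16/75 -8/3; 0 -24/25 7/25 -5; 0 0 0 1]
M⁻¹ · (111/4, -3129/250, -2864/125)ᵀ = (5/4, 3, 3/5)ᵀ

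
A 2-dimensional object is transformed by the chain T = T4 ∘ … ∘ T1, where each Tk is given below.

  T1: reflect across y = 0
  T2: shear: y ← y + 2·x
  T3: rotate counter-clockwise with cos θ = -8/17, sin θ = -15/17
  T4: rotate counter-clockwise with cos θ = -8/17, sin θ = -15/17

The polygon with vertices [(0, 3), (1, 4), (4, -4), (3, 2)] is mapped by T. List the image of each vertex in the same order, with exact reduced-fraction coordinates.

T1 reflect across y = 0: (0, 3) → (0, -3); (1, 4) → (1, -4); (4, -4) → (4, 4); (3, 2) → (3, -2)
T2 shear: y ← y + 2·x: (0, -3) → (0, -3); (1, -4) → (1, -2); (4, 4) → (4, 12); (3, -2) → (3, 4)
T3 rotate counter-clockwise with cos θ = -8/17, sin θ = -15/17: (0, -3) → (-45/17, 24/17); (1, -2) → (-38/17, 1/17); (4, 12) → (148/17, -156/17); (3, 4) → (36/17, -77/17)
T4 rotate counter-clockwise with cos θ = -8/17, sin θ = -15/17: (-45/17, 24/17) → (720/289, 483/289); (-38/17, 1/17) → (319/289, 562/289); (148/17, -156/17) → (-3524/289, -972/289); (36/17, -77/17) → (-1443/289, 76/289)

image vertices: (720/289, 483/289), (319/289, 562/289), (-3524/289, -972/289), (-1443/289, 76/289)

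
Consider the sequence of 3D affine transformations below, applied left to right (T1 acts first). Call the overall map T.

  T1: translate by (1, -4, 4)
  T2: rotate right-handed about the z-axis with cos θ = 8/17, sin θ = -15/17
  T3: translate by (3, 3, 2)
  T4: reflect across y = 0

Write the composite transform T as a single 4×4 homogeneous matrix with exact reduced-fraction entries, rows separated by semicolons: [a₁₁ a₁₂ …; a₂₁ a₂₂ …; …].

T1 = [1 0 0 1; 0 1 0 -4; 0 0 1 4; 0 0 0 1]
T2·T1 = [8/17 15/17 0 -52/17; -15/17 8/17 0 -47/17; 0 0 1 4; 0 0 0 1]
T3·…·T1 = [8/17 15/17 0 -1/17; -15/17 8/17 0 4/17; 0 0 1 6; 0 0 0 1]
T4·…·T1 = [8/17 15/17 0 -1/17; 15/17 -8/17 0 -4/17; 0 0 1 6; 0 0 0 1]

T = [8/17 15/17 0 -1/17; 15/17 -8/17 0 -4/17; 0 0 1 6; 0 0 0 1]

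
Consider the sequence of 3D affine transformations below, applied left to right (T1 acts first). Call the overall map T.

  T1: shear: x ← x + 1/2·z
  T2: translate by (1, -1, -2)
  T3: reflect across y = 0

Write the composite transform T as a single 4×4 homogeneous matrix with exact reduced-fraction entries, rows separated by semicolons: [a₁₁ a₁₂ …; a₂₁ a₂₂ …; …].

T1 = [1 0 1/2 0; 0 1 0 0; 0 0 1 0; 0 0 0 1]
T2·T1 = [1 0 1/2 1; 0 1 0 -1; 0 0 1 -2; 0 0 0 1]
T3·…·T1 = [1 0 1/2 1; 0 -1 0 1; 0 0 1 -2; 0 0 0 1]

T = [1 0 1/2 1; 0 -1 0 1; 0 0 1 -2; 0 0 0 1]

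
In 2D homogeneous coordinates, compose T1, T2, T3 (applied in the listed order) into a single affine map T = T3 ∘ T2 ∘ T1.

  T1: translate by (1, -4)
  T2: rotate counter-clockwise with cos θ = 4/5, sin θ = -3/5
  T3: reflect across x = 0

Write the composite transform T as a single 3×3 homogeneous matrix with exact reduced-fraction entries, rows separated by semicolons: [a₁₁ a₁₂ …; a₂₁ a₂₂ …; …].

T = [-4/5 -3/5 8/5; -3/5 4/5 -19/5; 0 0 1]

T1 = [1 0 1; 0 1 -4; 0 0 1]
T2·T1 = [4/5 3/5 -8/5; -3/5 4/5 -19/5; 0 0 1]
T3·…·T1 = [-4/5 -3/5 8/5; -3/5 4/5 -19/5; 0 0 1]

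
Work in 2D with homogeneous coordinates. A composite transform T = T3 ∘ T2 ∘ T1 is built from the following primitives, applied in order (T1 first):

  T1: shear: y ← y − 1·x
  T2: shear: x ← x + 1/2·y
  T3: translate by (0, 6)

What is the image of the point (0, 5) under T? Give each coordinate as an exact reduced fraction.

T1 shear: y ← y − 1·x: (0, 5) → (0, 5)
T2 shear: x ← x + 1/2·y: (0, 5) → (5/2, 5)
T3 translate by (0, 6): (5/2, 5) → (5/2, 11)

T(p) = (5/2, 11)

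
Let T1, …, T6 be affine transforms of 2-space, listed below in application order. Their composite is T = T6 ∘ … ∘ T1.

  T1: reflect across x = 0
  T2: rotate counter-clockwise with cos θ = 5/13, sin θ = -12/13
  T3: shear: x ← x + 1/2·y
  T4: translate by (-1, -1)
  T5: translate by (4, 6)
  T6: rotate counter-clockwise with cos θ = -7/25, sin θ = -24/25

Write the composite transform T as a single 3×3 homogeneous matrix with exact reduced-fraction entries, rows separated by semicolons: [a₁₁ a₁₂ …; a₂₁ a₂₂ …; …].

T1 = [-1 0 0; 0 1 0; 0 0 1]
T2·T1 = [-5/13 12/13 0; 12/13 5/13 0; 0 0 1]
T3·…·T1 = [1/13 29/26 0; 12/13 5/13 0; 0 0 1]
T4·…·T1 = [1/13 29/26 -1; 12/13 5/13 -1; 0 0 1]
T5·…·T1 = [1/13 29/26 3; 12/13 5/13 5; 0 0 1]
T6·…·T1 = [281/325 37/650 99/25; -108/325 -383/325 -107/25; 0 0 1]

T = [281/325 37/650 99/25; -108/325 -383/325 -107/25; 0 0 1]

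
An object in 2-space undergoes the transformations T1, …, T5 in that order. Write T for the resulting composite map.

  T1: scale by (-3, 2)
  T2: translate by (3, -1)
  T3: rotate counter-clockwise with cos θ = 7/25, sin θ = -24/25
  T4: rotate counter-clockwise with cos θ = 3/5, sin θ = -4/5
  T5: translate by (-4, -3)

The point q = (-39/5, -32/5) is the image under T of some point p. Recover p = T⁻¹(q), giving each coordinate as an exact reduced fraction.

p = (-2/3, 0)

T1 = [-3 0 0; 0 2 0; 0 0 1]
T2·T1 = [-3 0 3; 0 2 -1; 0 0 1]
T3·…·T1 = [-21/25 48/25 -3/25; 72/25 14/25 -79/25; 0 0 1]
T4·…·T1 = [9/5 8/5 -13/5; 12/5 -6/5 -9/5; 0 0 1]
T5·…·T1 = [9/5 8/5 -33/5; 12/5 -6/5 -24/5; 0 0 1]
det M = -6; M⁻¹ = [1/5 4/15 13/5; 2/5 -3/10 6/5; 0 0 1]
M⁻¹ · (-39/5, -32/5)ᵀ = (-2/3, 0)ᵀ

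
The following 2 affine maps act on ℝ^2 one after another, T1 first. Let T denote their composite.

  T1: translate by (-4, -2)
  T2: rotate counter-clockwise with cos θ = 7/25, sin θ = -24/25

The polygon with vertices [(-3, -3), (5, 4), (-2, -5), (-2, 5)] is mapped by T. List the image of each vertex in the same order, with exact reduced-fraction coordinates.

T1 translate by (-4, -2): (-3, -3) → (-7, -5); (5, 4) → (1, 2); (-2, -5) → (-6, -7); (-2, 5) → (-6, 3)
T2 rotate counter-clockwise with cos θ = 7/25, sin θ = -24/25: (-7, -5) → (-169/25, 133/25); (1, 2) → (11/5, -2/5); (-6, -7) → (-42/5, 19/5); (-6, 3) → (6/5, 33/5)

image vertices: (-169/25, 133/25), (11/5, -2/5), (-42/5, 19/5), (6/5, 33/5)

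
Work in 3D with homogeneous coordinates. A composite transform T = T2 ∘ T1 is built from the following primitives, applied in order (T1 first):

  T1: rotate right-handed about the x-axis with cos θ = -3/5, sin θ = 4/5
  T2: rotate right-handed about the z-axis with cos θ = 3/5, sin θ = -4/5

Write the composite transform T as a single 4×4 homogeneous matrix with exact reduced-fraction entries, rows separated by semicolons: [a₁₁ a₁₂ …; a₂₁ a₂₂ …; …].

T = [3/5 -12/25 -16/25 0; -4/5 -9/25 -12/25 0; 0 4/5 -3/5 0; 0 0 0 1]

T1 = [1 0 0 0; 0 -3/5 -4/5 0; 0 4/5 -3/5 0; 0 0 0 1]
T2·T1 = [3/5 -12/25 -16/25 0; -4/5 -9/25 -12/25 0; 0 4/5 -3/5 0; 0 0 0 1]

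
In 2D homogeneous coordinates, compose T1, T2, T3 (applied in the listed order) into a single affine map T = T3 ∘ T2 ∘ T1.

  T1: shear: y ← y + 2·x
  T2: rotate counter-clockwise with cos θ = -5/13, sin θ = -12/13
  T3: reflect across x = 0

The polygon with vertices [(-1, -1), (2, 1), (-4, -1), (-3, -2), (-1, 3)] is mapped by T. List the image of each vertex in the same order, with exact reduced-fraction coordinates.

T1 shear: y ← y + 2·x: (-1, -1) → (-1, -3); (2, 1) → (2, 5); (-4, -1) → (-4, -9); (-3, -2) → (-3, -8); (-1, 3) → (-1, 1)
T2 rotate counter-clockwise with cos θ = -5/13, sin θ = -12/13: (-1, -3) → (-31/13, 27/13); (2, 5) → (50/13, -49/13); (-4, -9) → (-88/13, 93/13); (-3, -8) → (-81/13, 76/13); (-1, 1) → (17/13, 7/13)
T3 reflect across x = 0: (-31/13, 27/13) → (31/13, 27/13); (50/13, -49/13) → (-50/13, -49/13); (-88/13, 93/13) → (88/13, 93/13); (-81/13, 76/13) → (81/13, 76/13); (17/13, 7/13) → (-17/13, 7/13)

image vertices: (31/13, 27/13), (-50/13, -49/13), (88/13, 93/13), (81/13, 76/13), (-17/13, 7/13)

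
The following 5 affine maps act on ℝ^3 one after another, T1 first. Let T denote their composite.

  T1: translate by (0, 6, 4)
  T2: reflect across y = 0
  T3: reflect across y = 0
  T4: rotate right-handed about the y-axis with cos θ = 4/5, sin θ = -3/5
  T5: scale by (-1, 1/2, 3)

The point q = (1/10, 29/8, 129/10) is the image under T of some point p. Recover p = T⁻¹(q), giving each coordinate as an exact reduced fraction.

T1 = [1 0 0 0; 0 1 0 6; 0 0 1 4; 0 0 0 1]
T2·T1 = [1 0 0 0; 0 -1 0 -6; 0 0 1 4; 0 0 0 1]
T3·…·T1 = [1 0 0 0; 0 1 0 6; 0 0 1 4; 0 0 0 1]
T4·…·T1 = [4/5 0 -3/5 -12/5; 0 1 0 6; 3/5 0 4/5 16/5; 0 0 0 1]
T5·…·T1 = [-4/5 0 3/5 12/5; 0 1/2 0 3; 9/5 0 12/5 48/5; 0 0 0 1]
det M = -3/2; M⁻¹ = [-4/5 0 1/5 0; 0 2 0 -6; 3/5 0 4/15 -4; 0 0 0 1]
M⁻¹ · (1/10, 29/8, 129/10)ᵀ = (5/2, 5/4, -1/2)ᵀ

p = (5/2, 5/4, -1/2)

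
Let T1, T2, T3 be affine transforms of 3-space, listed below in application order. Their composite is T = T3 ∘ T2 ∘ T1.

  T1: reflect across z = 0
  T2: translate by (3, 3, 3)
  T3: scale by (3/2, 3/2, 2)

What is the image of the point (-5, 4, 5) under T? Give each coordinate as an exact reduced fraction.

T1 reflect across z = 0: (-5, 4, 5) → (-5, 4, -5)
T2 translate by (3, 3, 3): (-5, 4, -5) → (-2, 7, -2)
T3 scale by (3/2, 3/2, 2): (-2, 7, -2) → (-3, 21/2, -4)

T(p) = (-3, 21/2, -4)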